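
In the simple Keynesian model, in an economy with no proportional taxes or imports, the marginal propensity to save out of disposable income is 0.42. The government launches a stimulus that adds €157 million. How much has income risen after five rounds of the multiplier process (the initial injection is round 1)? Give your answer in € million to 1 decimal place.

€349.3 million

MPC = 1 − MPS = 1 − 0.42 = 0.58.
Round 1 adds ΔG = €157 million; each later round is MPC = 0.58 times the previous.
After 5 rounds: 157 + 91.06 + 52.8148 + 30.632584 + 17.76689872 = ΔG·(1 − c^5)/(1 − c) = 157 × (1 − 0.0656356768)/0.42 ≈ €349.3 million.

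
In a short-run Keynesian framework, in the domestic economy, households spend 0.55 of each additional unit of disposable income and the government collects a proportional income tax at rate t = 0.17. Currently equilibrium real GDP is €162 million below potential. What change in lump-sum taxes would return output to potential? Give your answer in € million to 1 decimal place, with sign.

Spending multiplier = 1/(1 − c(1−t)) = 1/(1 − 0.55×0.83) = 1/0.5435 ≈ 1.84.
Tax multiplier = −c·k = −0.55/0.5435 ≈ −1.012. Need ΔY = +€162 million, so ΔT = ΔY/(−c·k) = −(+€162 million) × 0.5435 / 0.55 ≈ −€160.1 million.
The government should cut lump-sum taxes by €160.1 million.

−€160.1 million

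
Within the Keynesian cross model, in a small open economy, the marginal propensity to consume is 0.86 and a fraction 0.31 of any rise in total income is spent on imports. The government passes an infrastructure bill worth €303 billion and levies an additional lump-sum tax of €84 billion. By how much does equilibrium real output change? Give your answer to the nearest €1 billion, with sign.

+€513 billion

Expenditure multiplier = 1/(1 − c + m) = 1/(1 − 0.86 + 0.31) = 1/0.45 ≈ 2.222.
ΔG contributes k·ΔG = (+€303 billion) / 0.45 ≈ +€673.3 billion.
ΔT of +€84 billion changes first-round spending by −c·ΔT = −€72.24 billion, contributing k·(−c·ΔT) = (−€72.24 billion) / 0.45 ≈ −€160.5 billion.
Net ΔY = k(ΔG − c·ΔT) = (+€230.76 billion) / 0.45 ≈ +€513 billion.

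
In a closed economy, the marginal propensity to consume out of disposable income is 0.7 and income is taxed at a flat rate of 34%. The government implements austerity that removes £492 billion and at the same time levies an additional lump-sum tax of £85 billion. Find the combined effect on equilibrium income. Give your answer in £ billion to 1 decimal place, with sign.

Expenditure multiplier = 1/(1 − c(1−t)) = 1/(1 − 0.7×0.66) = 1/0.538 ≈ 1.859.
ΔG contributes k·ΔG = (−£492 billion) / 0.538 ≈ −£914.5 billion.
ΔT of +£85 billion changes first-round spending by −c·ΔT = −£59.5 billion, contributing k·(−c·ΔT) = (−£59.5 billion) / 0.538 ≈ −£110.6 billion.
Net ΔY = k(ΔG − c·ΔT) = (−£551.5 billion) / 0.538 ≈ −£1,025.1 billion.

−£1,025.1 billion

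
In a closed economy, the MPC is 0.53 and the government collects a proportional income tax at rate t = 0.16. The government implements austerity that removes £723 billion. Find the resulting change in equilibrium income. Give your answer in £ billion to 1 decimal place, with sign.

Spending multiplier = 1/(1 − c(1−t)) = 1/(1 − 0.53×0.84) = 1/0.5548 ≈ 1.802.
ΔY = k × ΔG = (−£723 billion) / 0.5548 ≈ −£1,303.2 billion.

−£1,303.2 billion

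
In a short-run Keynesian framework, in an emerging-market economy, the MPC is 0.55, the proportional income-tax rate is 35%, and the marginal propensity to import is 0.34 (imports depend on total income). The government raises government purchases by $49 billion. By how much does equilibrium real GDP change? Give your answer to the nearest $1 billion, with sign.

Government-spending multiplier = 1/(1 − c(1−t) + m) = 1/(1 − 0.55×0.65 + 0.34) = 1/0.9825 ≈ 1.018.
ΔY = k × ΔG = (+$49 billion) / 0.9825 ≈ +$50 billion.

+$50 billion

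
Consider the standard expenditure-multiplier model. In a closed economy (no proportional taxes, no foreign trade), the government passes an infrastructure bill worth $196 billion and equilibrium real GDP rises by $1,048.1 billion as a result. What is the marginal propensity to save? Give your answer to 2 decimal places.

0.19

Implied spending multiplier k = ΔY/ΔG = 1,048.1/196 ≈ 5.3474.
Since k = 1/(1 − MPC), MPC = 1 − 1/k = 1 − ΔG/ΔY = 1 − 196/1,048.1 ≈ 0.81.
MPS = 1 − MPC = 0.19.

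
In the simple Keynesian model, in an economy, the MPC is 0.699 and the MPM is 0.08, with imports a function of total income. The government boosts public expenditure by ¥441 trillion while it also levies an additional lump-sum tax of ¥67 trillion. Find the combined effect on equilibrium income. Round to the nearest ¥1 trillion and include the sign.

Expenditure multiplier = 1/(1 − c + m) = 1/(1 − 0.699 + 0.08) = 1/0.381 ≈ 2.625.
ΔG contributes k·ΔG = (+¥441 trillion) / 0.381 ≈ +¥1,157.5 trillion.
ΔT of +¥67 trillion changes first-round spending by −c·ΔT = −¥46.833 trillion, contributing k·(−c·ΔT) = (−¥46.833 trillion) / 0.381 ≈ −¥122.9 trillion.
Net ΔY = k(ΔG − c·ΔT) = (+¥394.167 trillion) / 0.381 ≈ +¥1,035 trillion.

+¥1,035 trillion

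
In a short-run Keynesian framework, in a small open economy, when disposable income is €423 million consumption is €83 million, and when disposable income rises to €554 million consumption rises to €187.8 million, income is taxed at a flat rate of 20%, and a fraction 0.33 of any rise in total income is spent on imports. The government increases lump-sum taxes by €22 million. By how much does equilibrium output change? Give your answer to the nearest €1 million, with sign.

MPC = ΔC/ΔYd = (187.8 − 83)/(554 − 423) = 104.8/131 = 0.8.
A lump-sum tax change of +€22 million shifts disposable income by −€22 million; first-round consumption changes by −c × ΔT = −0.8 × (+€22 million) = −€17.6 million.
Expenditure multiplier = 1/(1 − c(1−t) + m) = 1/(1 − 0.8×0.8 + 0.33) = 1/0.69 ≈ 1.449.
The tax multiplier is −c × k ≈ −1.159, so ΔY = k × (−c·ΔT) = (−€17.6 million) / 0.69 ≈ −€26 million.

−€26 million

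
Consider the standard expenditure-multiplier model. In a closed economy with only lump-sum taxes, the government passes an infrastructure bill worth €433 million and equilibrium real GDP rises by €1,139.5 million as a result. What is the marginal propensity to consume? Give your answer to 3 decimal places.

Implied spending multiplier k = ΔY/ΔG = 1,139.5/433 ≈ 2.6316.
Since k = 1/(1 − MPC), MPC = 1 − 1/k = 1 − ΔG/ΔY = 1 − 433/1,139.5 ≈ 0.620.

0.620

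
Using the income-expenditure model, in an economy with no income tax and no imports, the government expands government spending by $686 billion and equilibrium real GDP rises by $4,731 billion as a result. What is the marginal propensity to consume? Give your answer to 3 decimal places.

Implied spending multiplier k = ΔY/ΔG = 4,731/686 ≈ 6.8965.
Since k = 1/(1 − MPC), MPC = 1 − 1/k = 1 − ΔG/ΔY = 1 − 686/4,731 ≈ 0.855.

0.855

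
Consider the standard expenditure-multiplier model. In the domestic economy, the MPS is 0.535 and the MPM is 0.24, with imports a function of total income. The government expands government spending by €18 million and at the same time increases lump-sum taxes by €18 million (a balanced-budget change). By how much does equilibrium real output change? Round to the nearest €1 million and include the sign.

+€12 million

MPC = 1 − MPS = 1 − 0.535 = 0.465.
Expenditure multiplier = 1/(1 − c + m) = 1/(1 − 0.465 + 0.24) = 1/0.775 ≈ 1.29.
ΔG contributes k·ΔG = (+€18 million) / 0.775 ≈ +€23.2 million.
ΔT of +€18 million changes first-round spending by −c·ΔT = −€8.37 million, contributing k·(−c·ΔT) = (−€8.37 million) / 0.775 = −€10.8 million.
Net ΔY = k(ΔG − c·ΔT) = (+€9.63 million) / 0.775 ≈ +€12 million.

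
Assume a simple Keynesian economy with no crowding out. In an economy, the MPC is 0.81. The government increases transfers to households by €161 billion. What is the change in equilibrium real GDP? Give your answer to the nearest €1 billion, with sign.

+€686 billion

The transfer change shifts disposable income by +€161 billion, so first-round consumption changes by c·ΔTR = 0.81 × (+€161 billion) = +€130.41 billion.
Expenditure multiplier = 1/(1 − MPC) = 1/(1 − 0.81) = 1/0.19 ≈ 5.263.
The transfer multiplier is c × k ≈ 4.263, so ΔY = k × (c·ΔTR) = (+€130.41 billion) / 0.19 ≈ +€686 billion.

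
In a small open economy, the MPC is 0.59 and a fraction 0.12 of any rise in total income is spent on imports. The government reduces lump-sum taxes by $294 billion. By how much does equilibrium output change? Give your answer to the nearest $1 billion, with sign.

+$327 billion

A lump-sum tax change of −$294 billion shifts disposable income by +$294 billion; first-round consumption changes by −c × ΔT = −0.59 × (−$294 billion) = +$173.46 billion.
Expenditure multiplier = 1/(1 − c + m) = 1/(1 − 0.59 + 0.12) = 1/0.53 ≈ 1.887.
The tax multiplier is −c × k ≈ −1.113, so ΔY = k × (−c·ΔT) = (+$173.46 billion) / 0.53 ≈ +$327 billion.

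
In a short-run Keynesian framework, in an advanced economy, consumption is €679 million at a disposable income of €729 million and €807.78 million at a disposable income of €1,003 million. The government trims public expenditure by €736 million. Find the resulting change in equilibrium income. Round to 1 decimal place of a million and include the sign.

MPC = ΔC/ΔYd = (807.78 − 679)/(1,003 − 729) = 128.78/274 = 0.47.
Government-spending multiplier = 1/(1 − MPC) = 1/(1 − 0.47) = 1/0.53 ≈ 1.887.
ΔY = k × ΔG = (−€736 million) / 0.53 ≈ −€1,388.7 million.

−€1,388.7 million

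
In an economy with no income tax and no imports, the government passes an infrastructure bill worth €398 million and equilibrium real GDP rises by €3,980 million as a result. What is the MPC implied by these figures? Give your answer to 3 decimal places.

0.900

Implied spending multiplier k = ΔY/ΔG = 3,980/398 = 10.
Since k = 1/(1 − MPC), MPC = 1 − 1/k = 1 − ΔG/ΔY = 1 − 398/3,980 = 0.900.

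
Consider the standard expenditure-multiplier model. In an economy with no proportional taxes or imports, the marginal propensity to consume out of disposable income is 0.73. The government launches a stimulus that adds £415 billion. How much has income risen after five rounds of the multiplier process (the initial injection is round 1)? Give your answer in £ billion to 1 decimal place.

Round 1 adds ΔG = £415 billion; each later round is MPC = 0.73 times the previous.
After 5 rounds: 415 + 302.95 + 221.1535 + 161.442055 + 117.85270015 = ΔG·(1 − c^5)/(1 − c) = 415 × (1 − 0.2073071593)/0.27 ≈ £1,218.4 billion.

£1,218.4 billion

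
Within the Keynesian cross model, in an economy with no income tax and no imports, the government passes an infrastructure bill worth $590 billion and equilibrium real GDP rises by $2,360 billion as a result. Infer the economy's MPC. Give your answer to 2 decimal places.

0.75

Implied spending multiplier k = ΔY/ΔG = 2,360/590 = 4.
Since k = 1/(1 − MPC), MPC = 1 − 1/k = 1 − ΔG/ΔY = 1 − 590/2,360 = 0.75.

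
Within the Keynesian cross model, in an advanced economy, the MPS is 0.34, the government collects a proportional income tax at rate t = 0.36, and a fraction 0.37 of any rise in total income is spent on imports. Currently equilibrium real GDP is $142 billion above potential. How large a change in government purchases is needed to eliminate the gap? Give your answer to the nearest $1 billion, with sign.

MPC = 1 − MPS = 1 − 0.34 = 0.66.
Spending multiplier = 1/(1 − c(1−t) + m) = 1/(1 − 0.66×0.64 + 0.37) = 1/0.9476 ≈ 1.055.
Need ΔY = −$142 billion, so ΔG = ΔY/k = (−$142 billion) × 0.9476 ≈ −$135 billion.
The government should cut government purchases by $135 billion.

−$135 billion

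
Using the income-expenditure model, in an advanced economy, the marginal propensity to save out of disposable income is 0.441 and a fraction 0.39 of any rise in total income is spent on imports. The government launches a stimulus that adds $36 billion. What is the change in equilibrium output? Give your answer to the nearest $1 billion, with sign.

MPC = 1 − MPS = 1 − 0.441 = 0.559.
Spending multiplier = 1/(1 − c + m) = 1/(1 − 0.559 + 0.39) = 1/0.831 ≈ 1.203.
ΔY = k × ΔG = (+$36 billion) / 0.831 ≈ +$43 billion.

+$43 billion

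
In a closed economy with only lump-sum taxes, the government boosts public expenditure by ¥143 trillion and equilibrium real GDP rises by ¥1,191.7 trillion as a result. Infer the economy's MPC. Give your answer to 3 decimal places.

Implied spending multiplier k = ΔY/ΔG = 1,191.7/143 ≈ 8.3336.
Since k = 1/(1 − MPC), MPC = 1 − 1/k = 1 − ΔG/ΔY = 1 − 143/1,191.7 ≈ 0.880.

0.880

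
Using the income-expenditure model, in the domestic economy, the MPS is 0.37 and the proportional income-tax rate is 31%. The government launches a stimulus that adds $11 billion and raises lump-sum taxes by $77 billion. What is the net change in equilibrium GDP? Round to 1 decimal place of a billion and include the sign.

MPC = 1 − MPS = 1 − 0.37 = 0.63.
Expenditure multiplier = 1/(1 − c(1−t)) = 1/(1 − 0.63×0.69) = 1/0.5653 ≈ 1.769.
ΔG contributes k·ΔG = (+$11 billion) / 0.5653 ≈ +$19.5 billion.
ΔT of +$77 billion changes first-round spending by −c·ΔT = −$48.51 billion, contributing k·(−c·ΔT) = (−$48.51 billion) / 0.5653 ≈ −$85.8 billion.
Net ΔY = k(ΔG − c·ΔT) = (−$37.51 billion) / 0.5653 ≈ −$66.4 billion.

−$66.4 billion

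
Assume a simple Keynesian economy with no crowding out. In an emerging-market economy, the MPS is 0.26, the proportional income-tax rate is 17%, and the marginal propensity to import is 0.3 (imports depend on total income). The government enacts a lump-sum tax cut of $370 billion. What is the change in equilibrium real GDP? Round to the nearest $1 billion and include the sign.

+$399 billion

MPC = 1 − MPS = 1 − 0.26 = 0.74.
A lump-sum tax change of −$370 billion shifts disposable income by +$370 billion; first-round consumption changes by −c × ΔT = −0.74 × (−$370 billion) = +$273.8 billion.
Expenditure multiplier = 1/(1 − c(1−t) + m) = 1/(1 − 0.74×0.83 + 0.3) = 1/0.6858 ≈ 1.458.
The tax multiplier is −c × k ≈ −1.079, so ΔY = k × (−c·ΔT) = (+$273.8 billion) / 0.6858 ≈ +$399 billion.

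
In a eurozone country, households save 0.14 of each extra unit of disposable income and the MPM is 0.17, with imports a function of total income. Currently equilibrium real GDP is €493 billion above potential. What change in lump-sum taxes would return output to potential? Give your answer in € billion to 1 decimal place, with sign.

+€177.7 billion

MPC = 1 − MPS = 1 − 0.14 = 0.86.
Spending multiplier = 1/(1 − c + m) = 1/(1 − 0.86 + 0.17) = 1/0.31 ≈ 3.226.
Tax multiplier = −c·k = −0.86/0.31 ≈ −2.774. Need ΔY = −€493 billion, so ΔT = ΔY/(−c·k) = −(−€493 billion) × 0.31 / 0.86 ≈ +€177.7 billion.
The government should raise lump-sum taxes by €177.7 billion.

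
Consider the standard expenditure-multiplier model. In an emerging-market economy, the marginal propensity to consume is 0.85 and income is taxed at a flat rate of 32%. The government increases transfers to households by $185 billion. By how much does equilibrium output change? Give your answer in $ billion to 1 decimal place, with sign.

The transfer change shifts disposable income by +$185 billion, so first-round consumption changes by c·ΔTR = 0.85 × (+$185 billion) = +$157.25 billion.
Expenditure multiplier = 1/(1 − c(1−t)) = 1/(1 − 0.85×0.68) = 1/0.422 ≈ 2.37.
The transfer multiplier is c × k ≈ 2.014, so ΔY = k × (c·ΔTR) = (+$157.25 billion) / 0.422 ≈ +$372.6 billion.

+$372.6 billion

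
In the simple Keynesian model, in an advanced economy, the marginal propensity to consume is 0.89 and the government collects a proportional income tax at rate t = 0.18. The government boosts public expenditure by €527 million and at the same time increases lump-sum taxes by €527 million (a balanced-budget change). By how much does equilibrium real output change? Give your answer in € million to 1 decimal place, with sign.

Expenditure multiplier = 1/(1 − c(1−t)) = 1/(1 − 0.89×0.82) = 1/0.2702 ≈ 3.701.
ΔG contributes k·ΔG = (+€527 million) / 0.2702 ≈ +€1,950.4 million.
ΔT of +€527 million changes first-round spending by −c·ΔT = −€469.03 million, contributing k·(−c·ΔT) = (−€469.03 million) / 0.2702 ≈ −€1,735.9 million.
Net ΔY = k(ΔG − c·ΔT) = (+€57.97 million) / 0.2702 ≈ +€214.5 million.

+€214.5 million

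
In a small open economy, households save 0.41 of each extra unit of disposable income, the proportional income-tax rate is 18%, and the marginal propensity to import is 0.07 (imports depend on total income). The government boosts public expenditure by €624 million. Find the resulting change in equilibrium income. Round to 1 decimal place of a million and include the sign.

MPC = 1 − MPS = 1 − 0.41 = 0.59.
Spending multiplier = 1/(1 − c(1−t) + m) = 1/(1 − 0.59×0.82 + 0.07) = 1/0.5862 ≈ 1.706.
ΔY = k × ΔG = (+€624 million) / 0.5862 ≈ +€1,064.5 million.

+€1,064.5 million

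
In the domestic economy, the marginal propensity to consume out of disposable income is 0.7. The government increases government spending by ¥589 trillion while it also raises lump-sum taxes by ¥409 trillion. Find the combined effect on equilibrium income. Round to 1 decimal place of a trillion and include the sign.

Expenditure multiplier = 1/(1 − MPC) = 1/(1 − 0.7) = 1/0.3 ≈ 3.333.
ΔG contributes k·ΔG = (+¥589 trillion) / 0.3 ≈ +¥1,963.3 trillion.
ΔT of +¥409 trillion changes first-round spending by −c·ΔT = −¥286.3 trillion, contributing k·(−c·ΔT) = (−¥286.3 trillion) / 0.3 ≈ −¥954.3 trillion.
Net ΔY = k(ΔG − c·ΔT) = (+¥302.7 trillion) / 0.3 = +¥1,009 trillion.

+¥1,009.0 trillion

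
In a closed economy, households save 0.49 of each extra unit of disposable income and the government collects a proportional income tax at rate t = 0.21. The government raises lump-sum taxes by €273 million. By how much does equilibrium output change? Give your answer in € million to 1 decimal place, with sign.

MPC = 1 − MPS = 1 − 0.49 = 0.51.
A lump-sum tax change of +€273 million shifts disposable income by −€273 million; first-round consumption changes by −c × ΔT = −0.51 × (+€273 million) = −€139.23 million.
Expenditure multiplier = 1/(1 − c(1−t)) = 1/(1 − 0.51×0.79) = 1/0.5971 ≈ 1.675.
The tax multiplier is −c × k ≈ −0.854, so ΔY = k × (−c·ΔT) = (−€139.23 million) / 0.5971 ≈ −€233.2 million.

−€233.2 million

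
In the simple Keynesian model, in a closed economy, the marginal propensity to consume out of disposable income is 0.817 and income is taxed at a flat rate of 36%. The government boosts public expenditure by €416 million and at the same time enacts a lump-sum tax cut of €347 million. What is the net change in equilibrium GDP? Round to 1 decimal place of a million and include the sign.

Expenditure multiplier = 1/(1 − c(1−t)) = 1/(1 − 0.817×0.64) = 1/0.47712 ≈ 2.096.
ΔG contributes k·ΔG = (+€416 million) / 0.47712 ≈ +€871.9 million.
ΔT of −€347 million changes first-round spending by −c·ΔT = +€283.499 million, contributing k·(−c·ΔT) = (+€283.499 million) / 0.47712 ≈ +€594.2 million.
Net ΔY = k(ΔG − c·ΔT) = (+€699.499 million) / 0.47712 ≈ +€1,466.1 million.

+€1,466.1 million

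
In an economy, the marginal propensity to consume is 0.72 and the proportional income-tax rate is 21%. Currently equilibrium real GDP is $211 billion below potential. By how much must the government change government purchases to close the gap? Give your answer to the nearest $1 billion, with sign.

Spending multiplier = 1/(1 − c(1−t)) = 1/(1 − 0.72×0.79) = 1/0.4312 ≈ 2.319.
Need ΔY = +$211 billion, so ΔG = ΔY/k = (+$211 billion) × 0.4312 ≈ +$91 billion.
The government should increase government purchases by $91 billion.

+$91 billion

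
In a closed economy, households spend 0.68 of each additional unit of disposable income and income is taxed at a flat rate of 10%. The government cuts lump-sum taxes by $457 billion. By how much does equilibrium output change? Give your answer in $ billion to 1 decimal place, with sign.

A lump-sum tax change of −$457 billion shifts disposable income by +$457 billion; first-round consumption changes by −c × ΔT = −0.68 × (−$457 billion) = +$310.76 billion.
Expenditure multiplier = 1/(1 − c(1−t)) = 1/(1 − 0.68×0.9) = 1/0.388 ≈ 2.577.
The tax multiplier is −c × k ≈ −1.753, so ΔY = k × (−c·ΔT) = (+$310.76 billion) / 0.388 ≈ +$800.9 billion.

+$800.9 billion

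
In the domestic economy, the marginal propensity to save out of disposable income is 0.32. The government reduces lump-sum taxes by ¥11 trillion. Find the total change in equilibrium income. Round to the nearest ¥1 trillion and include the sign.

MPC = 1 − MPS = 1 − 0.32 = 0.68.
A lump-sum tax change of −¥11 trillion shifts disposable income by +¥11 trillion; first-round consumption changes by −c × ΔT = −0.68 × (−¥11 trillion) = +¥7.48 trillion.
Expenditure multiplier = 1/(1 − MPC) = 1/(1 − 0.68) = 1/0.32 = 3.125.
The tax multiplier is −c × k = −2.125, so ΔY = k × (−c·ΔT) = (+¥7.48 trillion) / 0.32 ≈ +¥23 trillion.

+¥23 trillion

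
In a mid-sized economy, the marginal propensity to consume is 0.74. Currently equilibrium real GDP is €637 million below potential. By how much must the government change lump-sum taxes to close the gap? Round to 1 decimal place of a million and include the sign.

Spending multiplier = 1/(1 − MPC) = 1/(1 − 0.74) = 1/0.26 ≈ 3.846.
Tax multiplier = −c·k = −0.74/0.26 ≈ −2.846. Need ΔY = +€637 million, so ΔT = ΔY/(−c·k) = −(+€637 million) × 0.26 / 0.74 ≈ −€223.8 million.
The government should cut lump-sum taxes by €223.8 million.

−€223.8 million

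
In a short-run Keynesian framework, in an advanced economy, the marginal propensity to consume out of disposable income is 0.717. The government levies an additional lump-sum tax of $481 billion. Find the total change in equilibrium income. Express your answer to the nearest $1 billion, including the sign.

A lump-sum tax change of +$481 billion shifts disposable income by −$481 billion; first-round consumption changes by −c × ΔT = −0.717 × (+$481 billion) = −$344.877 billion.
Expenditure multiplier = 1/(1 − MPC) = 1/(1 − 0.717) = 1/0.283 ≈ 3.534.
The tax multiplier is −c × k ≈ −2.534, so ΔY = k × (−c·ΔT) = (−$344.877 billion) / 0.283 ≈ −$1,219 billion.

−$1,219 billion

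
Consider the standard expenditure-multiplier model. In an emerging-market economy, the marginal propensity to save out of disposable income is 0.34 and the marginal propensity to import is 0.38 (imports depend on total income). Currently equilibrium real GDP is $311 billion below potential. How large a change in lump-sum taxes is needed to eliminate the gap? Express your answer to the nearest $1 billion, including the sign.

MPC = 1 − MPS = 1 − 0.34 = 0.66.
Spending multiplier = 1/(1 − c + m) = 1/(1 − 0.66 + 0.38) = 1/0.72 ≈ 1.389.
Tax multiplier = −c·k = −0.66/0.72 ≈ −0.917. Need ΔY = +$311 billion, so ΔT = ΔY/(−c·k) = −(+$311 billion) × 0.72 / 0.66 ≈ −$339 billion.
The government should cut lump-sum taxes by $339 billion.

−$339 billion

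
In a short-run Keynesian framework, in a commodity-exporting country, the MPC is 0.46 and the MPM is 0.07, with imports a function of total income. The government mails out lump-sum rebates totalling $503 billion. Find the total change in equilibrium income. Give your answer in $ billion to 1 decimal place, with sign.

+$379.3 billion

A lump-sum tax change of −$503 billion shifts disposable income by +$503 billion; first-round consumption changes by −c × ΔT = −0.46 × (−$503 billion) = +$231.38 billion.
Expenditure multiplier = 1/(1 − c + m) = 1/(1 − 0.46 + 0.07) = 1/0.61 ≈ 1.639.
The tax multiplier is −c × k ≈ −0.754, so ΔY = k × (−c·ΔT) = (+$231.38 billion) / 0.61 ≈ +$379.3 billion.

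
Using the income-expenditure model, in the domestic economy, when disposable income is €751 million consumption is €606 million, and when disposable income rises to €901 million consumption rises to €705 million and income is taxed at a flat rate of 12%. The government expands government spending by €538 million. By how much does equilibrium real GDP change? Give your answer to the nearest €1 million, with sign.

MPC = ΔC/ΔYd = (705 − 606)/(901 − 751) = 99/150 = 0.66.
Spending multiplier = 1/(1 − c(1−t)) = 1/(1 − 0.66×0.88) = 1/0.4192 ≈ 2.385.
ΔY = k × ΔG = (+€538 million) / 0.4192 ≈ +€1,283 million.

+€1,283 million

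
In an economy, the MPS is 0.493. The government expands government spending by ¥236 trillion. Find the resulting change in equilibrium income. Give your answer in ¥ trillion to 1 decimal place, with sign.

+¥478.7 trillion

MPC = 1 − MPS = 1 − 0.493 = 0.507.
Government-spending multiplier = 1/(1 − MPC) = 1/(1 − 0.507) = 1/0.493 ≈ 2.028.
ΔY = k × ΔG = (+¥236 trillion) / 0.493 ≈ +¥478.7 trillion.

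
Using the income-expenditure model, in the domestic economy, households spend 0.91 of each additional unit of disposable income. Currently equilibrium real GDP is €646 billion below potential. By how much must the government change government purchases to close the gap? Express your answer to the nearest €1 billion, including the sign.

+€58 billion

Spending multiplier = 1/(1 − MPC) = 1/(1 − 0.91) = 1/0.09 ≈ 11.111.
Need ΔY = +€646 billion, so ΔG = ΔY/k = (+€646 billion) × 0.09 ≈ +€58 billion.
The government should increase government purchases by €58 billion.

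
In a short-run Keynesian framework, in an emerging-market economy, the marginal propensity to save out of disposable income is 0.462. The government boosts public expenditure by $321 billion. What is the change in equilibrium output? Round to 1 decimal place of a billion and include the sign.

+$694.8 billion

MPC = 1 − MPS = 1 − 0.462 = 0.538.
Government-spending multiplier = 1/(1 − MPC) = 1/(1 − 0.538) = 1/0.462 ≈ 2.165.
ΔY = k × ΔG = (+$321 billion) / 0.462 ≈ +$694.8 billion.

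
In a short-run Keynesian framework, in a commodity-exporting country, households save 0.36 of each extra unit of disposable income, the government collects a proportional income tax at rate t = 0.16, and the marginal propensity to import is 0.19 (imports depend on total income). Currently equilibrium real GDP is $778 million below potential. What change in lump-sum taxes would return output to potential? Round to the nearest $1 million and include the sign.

−$793 million

MPC = 1 − MPS = 1 − 0.36 = 0.64.
Spending multiplier = 1/(1 − c(1−t) + m) = 1/(1 − 0.64×0.84 + 0.19) = 1/0.6524 ≈ 1.533.
Tax multiplier = −c·k = −0.64/0.6524 ≈ −0.981. Need ΔY = +$778 million, so ΔT = ΔY/(−c·k) = −(+$778 million) × 0.6524 / 0.64 ≈ −$793 million.
The government should cut lump-sum taxes by $793 million.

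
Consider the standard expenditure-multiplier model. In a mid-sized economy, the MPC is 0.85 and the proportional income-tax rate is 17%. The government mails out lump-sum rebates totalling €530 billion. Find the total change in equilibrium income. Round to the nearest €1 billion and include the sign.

+€1,530 billion

A lump-sum tax change of −€530 billion shifts disposable income by +€530 billion; first-round consumption changes by −c × ΔT = −0.85 × (−€530 billion) = +€450.5 billion.
Expenditure multiplier = 1/(1 − c(1−t)) = 1/(1 − 0.85×0.83) = 1/0.2945 ≈ 3.396.
The tax multiplier is −c × k ≈ −2.886, so ΔY = k × (−c·ΔT) = (+€450.5 billion) / 0.2945 ≈ +€1,530 billion.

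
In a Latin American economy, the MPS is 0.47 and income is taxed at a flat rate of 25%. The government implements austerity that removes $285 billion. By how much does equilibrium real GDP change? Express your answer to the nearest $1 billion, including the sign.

MPC = 1 − MPS = 1 − 0.47 = 0.53.
Government-spending multiplier = 1/(1 − c(1−t)) = 1/(1 − 0.53×0.75) = 1/0.6025 ≈ 1.66.
ΔY = k × ΔG = (−$285 billion) / 0.6025 ≈ −$473 billion.

−$473 billion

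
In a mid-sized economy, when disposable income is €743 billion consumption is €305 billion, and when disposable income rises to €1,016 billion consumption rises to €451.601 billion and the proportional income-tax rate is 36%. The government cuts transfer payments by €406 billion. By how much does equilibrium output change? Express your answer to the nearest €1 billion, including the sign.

−€332 billion

MPC = ΔC/ΔYd = (451.601 − 305)/(1,016 − 743) = 146.601/273 = 0.537.
The transfer change shifts disposable income by −€406 billion, so first-round consumption changes by c·ΔTR = 0.537 × (−€406 billion) = −€218.022 billion.
Expenditure multiplier = 1/(1 − c(1−t)) = 1/(1 − 0.537×0.64) = 1/0.65632 ≈ 1.524.
The transfer multiplier is c × k ≈ 0.818, so ΔY = k × (c·ΔTR) = (−€218.022 billion) / 0.65632 ≈ −€332 billion.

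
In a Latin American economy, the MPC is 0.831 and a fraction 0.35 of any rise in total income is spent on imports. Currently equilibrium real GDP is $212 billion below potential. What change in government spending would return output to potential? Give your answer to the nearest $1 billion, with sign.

+$110 billion

Spending multiplier = 1/(1 − c + m) = 1/(1 − 0.831 + 0.35) = 1/0.519 ≈ 1.927.
Need ΔY = +$212 billion, so ΔG = ΔY/k = (+$212 billion) × 0.519 ≈ +$110 billion.
The government should increase government spending by $110 billion.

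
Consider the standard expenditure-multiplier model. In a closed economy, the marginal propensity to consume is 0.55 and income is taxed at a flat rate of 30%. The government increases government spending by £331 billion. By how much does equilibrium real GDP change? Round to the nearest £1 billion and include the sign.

+£538 billion

Expenditure multiplier = 1/(1 − c(1−t)) = 1/(1 − 0.55×0.7) = 1/0.615 ≈ 1.626.
ΔY = k × ΔG = (+£331 billion) / 0.615 ≈ +£538 billion.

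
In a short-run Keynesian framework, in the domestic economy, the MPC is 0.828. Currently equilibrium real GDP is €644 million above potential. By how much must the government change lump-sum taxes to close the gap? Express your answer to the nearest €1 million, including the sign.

Spending multiplier = 1/(1 − MPC) = 1/(1 − 0.828) = 1/0.172 ≈ 5.814.
Tax multiplier = −c·k = −0.828/0.172 ≈ −4.814. Need ΔY = −€644 million, so ΔT = ΔY/(−c·k) = −(−€644 million) × 0.172 / 0.828 ≈ +€134 million.
The government should raise lump-sum taxes by €134 million.

+€134 million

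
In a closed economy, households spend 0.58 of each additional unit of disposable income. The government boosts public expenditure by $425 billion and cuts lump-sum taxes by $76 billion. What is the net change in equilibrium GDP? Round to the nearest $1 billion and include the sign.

Expenditure multiplier = 1/(1 − MPC) = 1/(1 − 0.58) = 1/0.42 ≈ 2.381.
ΔG contributes k·ΔG = (+$425 billion) / 0.42 ≈ +$1,011.9 billion.
ΔT of −$76 billion changes first-round spending by −c·ΔT = +$44.08 billion, contributing k·(−c·ΔT) = (+$44.08 billion) / 0.42 ≈ +$105 billion.
Net ΔY = k(ΔG − c·ΔT) = (+$469.08 billion) / 0.42 ≈ +$1,117 billion.

+$1,117 billion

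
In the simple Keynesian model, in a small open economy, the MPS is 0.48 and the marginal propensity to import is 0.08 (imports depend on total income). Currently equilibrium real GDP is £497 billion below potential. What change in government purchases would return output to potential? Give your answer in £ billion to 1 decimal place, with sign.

MPC = 1 − MPS = 1 − 0.48 = 0.52.
Spending multiplier = 1/(1 − c + m) = 1/(1 − 0.52 + 0.08) = 1/0.56 ≈ 1.786.
Need ΔY = +£497 billion, so ΔG = ΔY/k = (+£497 billion) × 0.56 ≈ +£278.3 billion.
The government should increase government purchases by £278.3 billion.

+£278.3 billion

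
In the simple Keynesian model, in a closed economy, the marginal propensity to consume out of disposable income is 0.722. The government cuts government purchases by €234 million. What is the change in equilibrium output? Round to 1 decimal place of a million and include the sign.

−€841.7 million

Government-spending multiplier = 1/(1 − MPC) = 1/(1 − 0.722) = 1/0.278 ≈ 3.597.
ΔY = k × ΔG = (−€234 million) / 0.278 ≈ −€841.7 million.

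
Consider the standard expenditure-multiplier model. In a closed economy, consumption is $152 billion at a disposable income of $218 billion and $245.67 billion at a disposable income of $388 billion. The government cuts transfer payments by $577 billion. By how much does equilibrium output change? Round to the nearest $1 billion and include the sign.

−$708 billion

MPC = ΔC/ΔYd = (245.67 − 152)/(388 − 218) = 93.67/170 = 0.551.
The transfer change shifts disposable income by −$577 billion, so first-round consumption changes by c·ΔTR = 0.551 × (−$577 billion) = −$317.927 billion.
Expenditure multiplier = 1/(1 − MPC) = 1/(1 − 0.551) = 1/0.449 ≈ 2.227.
The transfer multiplier is c × k ≈ 1.227, so ΔY = k × (c·ΔTR) = (−$317.927 billion) / 0.449 ≈ −$708 billion.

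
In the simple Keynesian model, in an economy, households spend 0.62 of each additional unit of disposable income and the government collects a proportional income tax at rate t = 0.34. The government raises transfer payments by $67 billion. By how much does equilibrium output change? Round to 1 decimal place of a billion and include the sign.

The transfer change shifts disposable income by +$67 billion, so first-round consumption changes by c·ΔTR = 0.62 × (+$67 billion) = +$41.54 billion.
Expenditure multiplier = 1/(1 − c(1−t)) = 1/(1 − 0.62×0.66) = 1/0.5908 ≈ 1.693.
The transfer multiplier is c × k ≈ 1.049, so ΔY = k × (c·ΔTR) = (+$41.54 billion) / 0.5908 ≈ +$70.3 billion.

+$70.3 billion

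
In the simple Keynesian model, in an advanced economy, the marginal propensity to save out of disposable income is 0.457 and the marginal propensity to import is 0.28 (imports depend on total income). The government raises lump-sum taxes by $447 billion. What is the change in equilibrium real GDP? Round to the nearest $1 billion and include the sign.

MPC = 1 − MPS = 1 − 0.457 = 0.543.
A lump-sum tax change of +$447 billion shifts disposable income by −$447 billion; first-round consumption changes by −c × ΔT = −0.543 × (+$447 billion) = −$242.721 billion.
Expenditure multiplier = 1/(1 − c + m) = 1/(1 − 0.543 + 0.28) = 1/0.737 ≈ 1.357.
The tax multiplier is −c × k ≈ −0.737, so ΔY = k × (−c·ΔT) = (−$242.721 billion) / 0.737 ≈ −$329 billion.

−$329 billion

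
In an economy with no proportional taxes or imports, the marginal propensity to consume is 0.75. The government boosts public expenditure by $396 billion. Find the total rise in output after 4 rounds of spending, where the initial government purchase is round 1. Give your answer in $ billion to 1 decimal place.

$1,082.8 billion

Round 1 adds ΔG = $396 billion; each later round is MPC = 0.75 times the previous.
After 4 rounds: 396 + 297 + 222.75 + 167.0625 = ΔG·(1 − c^4)/(1 − c) = 396 × (1 − 0.31640625)/0.25 ≈ $1,082.8 billion.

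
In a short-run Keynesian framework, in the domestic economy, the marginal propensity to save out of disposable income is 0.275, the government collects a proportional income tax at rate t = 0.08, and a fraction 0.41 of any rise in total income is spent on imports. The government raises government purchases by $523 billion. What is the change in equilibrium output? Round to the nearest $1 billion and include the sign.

+$704 billion

MPC = 1 − MPS = 1 − 0.275 = 0.725.
Expenditure multiplier = 1/(1 − c(1−t) + m) = 1/(1 − 0.725×0.92 + 0.41) = 1/0.743 ≈ 1.346.
ΔY = k × ΔG = (+$523 billion) / 0.743 ≈ +$704 billion.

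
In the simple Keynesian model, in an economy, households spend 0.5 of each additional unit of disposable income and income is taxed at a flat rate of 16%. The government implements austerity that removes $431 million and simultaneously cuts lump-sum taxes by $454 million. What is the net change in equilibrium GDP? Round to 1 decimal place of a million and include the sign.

−$351.7 million

Expenditure multiplier = 1/(1 − c(1−t)) = 1/(1 − 0.5×0.84) = 1/0.58 ≈ 1.724.
ΔG contributes k·ΔG = (−$431 million) / 0.58 ≈ −$743.1 million.
ΔT of −$454 million changes first-round spending by −c·ΔT = +$227 million, contributing k·(−c·ΔT) = (+$227 million) / 0.58 ≈ +$391.4 million.
Net ΔY = k(ΔG − c·ΔT) = (−$204 million) / 0.58 ≈ −$351.7 million.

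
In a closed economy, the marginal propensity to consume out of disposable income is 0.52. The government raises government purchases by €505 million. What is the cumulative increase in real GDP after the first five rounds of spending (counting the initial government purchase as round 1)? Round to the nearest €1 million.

Round 1 adds ΔG = €505 million; each later round is MPC = 0.52 times the previous.
After 5 rounds: 505 + 262.6 + 136.552 + 71.00704 + 36.9236608 = ΔG·(1 − c^5)/(1 − c) = 505 × (1 − 0.0380204032)/0.48 ≈ €1,012 million.

€1,012 million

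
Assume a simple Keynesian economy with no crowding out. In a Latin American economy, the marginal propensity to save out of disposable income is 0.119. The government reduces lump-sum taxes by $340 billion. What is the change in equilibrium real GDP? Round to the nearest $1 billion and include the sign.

+$2,517 billion

MPC = 1 − MPS = 1 − 0.119 = 0.881.
A lump-sum tax change of −$340 billion shifts disposable income by +$340 billion; first-round consumption changes by −c × ΔT = −0.881 × (−$340 billion) = +$299.54 billion.
Expenditure multiplier = 1/(1 − MPC) = 1/(1 − 0.881) = 1/0.119 ≈ 8.403.
The tax multiplier is −c × k ≈ −7.403, so ΔY = k × (−c·ΔT) = (+$299.54 billion) / 0.119 ≈ +$2,517 billion.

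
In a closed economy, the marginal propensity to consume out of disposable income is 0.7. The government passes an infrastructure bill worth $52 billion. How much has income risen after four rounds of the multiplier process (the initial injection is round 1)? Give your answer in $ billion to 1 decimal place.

$131.7 billion

Round 1 adds ΔG = $52 billion; each later round is MPC = 0.7 times the previous.
After 4 rounds: 52 + 36.4 + 25.48 + 17.836 = ΔG·(1 − c^4)/(1 − c) = 52 × (1 − 0.2401)/0.3 ≈ $131.7 billion.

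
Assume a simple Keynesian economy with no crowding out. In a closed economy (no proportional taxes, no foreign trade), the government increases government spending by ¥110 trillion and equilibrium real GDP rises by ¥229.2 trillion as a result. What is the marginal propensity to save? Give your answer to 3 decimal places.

0.480

Implied spending multiplier k = ΔY/ΔG = 229.2/110 ≈ 2.0836.
Since k = 1/(1 − MPC), MPC = 1 − 1/k = 1 − ΔG/ΔY = 1 − 110/229.2 ≈ 0.520.
MPS = 1 − MPC = 0.480.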